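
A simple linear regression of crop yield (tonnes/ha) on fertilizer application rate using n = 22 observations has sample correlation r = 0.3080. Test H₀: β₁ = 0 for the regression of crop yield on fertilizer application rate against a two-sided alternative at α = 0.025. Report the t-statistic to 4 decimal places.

t = 1.4478

t = r·√(n − 2)/√(1 − r²) = 0.3080·√20/√0.905136 = 1.4478.
df = n − 2 = 20.
Two-sided p ≈ 0.1632, which is ≥ 0.025, so fail to reject H₀.
The data do not give significant evidence of a linear association between fertilizer application rate and crop yield.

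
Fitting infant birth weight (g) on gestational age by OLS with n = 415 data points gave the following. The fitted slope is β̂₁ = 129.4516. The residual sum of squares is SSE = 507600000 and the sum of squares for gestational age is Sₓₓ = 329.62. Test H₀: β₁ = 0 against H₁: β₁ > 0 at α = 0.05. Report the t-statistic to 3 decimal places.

t = 2.120

MSE = SSE/(n − 2) = 507600000/413 = 1.22906e+06.
SE(β̂₁) = √(MSE/Sₓₓ) = √(1.22906e+06/329.62) = 61.0631.
t = 129.4516 / 61.0631 = 2.120.
df = n − 2 = 413.
One-sided p ≈ 0.0173, which is < 0.05, so reject H₀.
There is evidence that the true slope on gestational age is positive.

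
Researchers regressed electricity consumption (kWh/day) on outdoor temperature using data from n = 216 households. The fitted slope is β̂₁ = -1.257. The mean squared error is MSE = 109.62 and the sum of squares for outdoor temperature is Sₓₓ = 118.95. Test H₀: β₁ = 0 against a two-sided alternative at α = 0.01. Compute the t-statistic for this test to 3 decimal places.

t = -1.309

SE(β̂₁) = √(MSE/Sₓₓ) = √(109.62/118.95) = 0.959981.
t = -1.257 / 0.959981 = -1.309.
df = n − 2 = 214.
Two-sided p ≈ 0.1918, which is ≥ 0.01, so fail to reject H₀.
The data do not give significant evidence of an association between outdoor temperature and electricity consumption.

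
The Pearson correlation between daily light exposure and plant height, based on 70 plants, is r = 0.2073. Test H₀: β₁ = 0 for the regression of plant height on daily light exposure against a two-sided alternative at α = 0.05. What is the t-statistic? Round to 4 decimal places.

t = r·√(n − 2)/√(1 − r²) = 0.2073·√68/√0.957027 = 1.7474.
df = n − 2 = 68.
Two-sided p ≈ 0.0851, which is ≥ 0.05, so fail to reject H₀.
The data do not give significant evidence of a linear association between daily light exposure and plant height.

t = 1.7474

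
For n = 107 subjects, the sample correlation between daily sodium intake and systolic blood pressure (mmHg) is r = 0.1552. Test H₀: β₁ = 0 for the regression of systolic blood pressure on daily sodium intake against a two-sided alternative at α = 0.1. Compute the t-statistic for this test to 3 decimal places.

t = r·√(n − 2)/√(1 − r²) = 0.1552·√105/√0.975913 = 1.610.
df = n − 2 = 105.
Two-sided p ≈ 0.1104, which is ≥ 0.1, so fail to reject H₀.
The data do not give significant evidence of a linear association between daily sodium intake and systolic blood pressure.

t = 1.610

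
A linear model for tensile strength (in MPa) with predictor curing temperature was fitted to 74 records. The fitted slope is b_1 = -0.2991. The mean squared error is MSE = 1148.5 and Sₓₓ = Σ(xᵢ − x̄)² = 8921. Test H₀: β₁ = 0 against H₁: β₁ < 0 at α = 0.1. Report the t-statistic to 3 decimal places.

SE(b_1) = √(MSE/Sₓₓ) = √(1148.5/8921) = 0.358805.
t = -0.2991 / 0.358805 = -0.834.
df = n − 2 = 72.
One-sided p ≈ 0.2036, which is ≥ 0.1, so fail to reject H₀.
The data do not give significant evidence that the true slope on curing temperature is negative.

t = -0.834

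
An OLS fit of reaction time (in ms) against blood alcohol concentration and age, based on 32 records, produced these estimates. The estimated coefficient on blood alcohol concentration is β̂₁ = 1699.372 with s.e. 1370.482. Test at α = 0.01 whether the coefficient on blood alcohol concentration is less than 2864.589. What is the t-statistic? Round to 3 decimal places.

t = -0.850

H₀: β₁ = 2864.589 vs H₁: β₁ < 2864.589.
t = (β̂₁ − β₁⁰)/SE = (1699.372 − 2864.589) / 1370.482 = -0.850.
df = n − k − 1 = 32 − 2 − 1 = 29.
One-sided p ≈ 0.2011, which is ≥ 0.01, so fail to reject H₀.
The data do not give significant evidence that the true slope on blood alcohol concentration is below 2864.589 ms per unit, holding the other predictors fixed.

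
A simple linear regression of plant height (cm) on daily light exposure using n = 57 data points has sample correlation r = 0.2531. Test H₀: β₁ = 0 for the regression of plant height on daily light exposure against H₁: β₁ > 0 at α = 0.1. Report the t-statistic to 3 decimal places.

t = r·√(n − 2)/√(1 − r²) = 0.2531·√55/√0.93594 = 1.940.
df = n − 2 = 55.
One-sided p ≈ 0.0287, which is < 0.1, so reject H₀.
There is evidence of a linear association between daily light exposure and plant height.

t = 1.940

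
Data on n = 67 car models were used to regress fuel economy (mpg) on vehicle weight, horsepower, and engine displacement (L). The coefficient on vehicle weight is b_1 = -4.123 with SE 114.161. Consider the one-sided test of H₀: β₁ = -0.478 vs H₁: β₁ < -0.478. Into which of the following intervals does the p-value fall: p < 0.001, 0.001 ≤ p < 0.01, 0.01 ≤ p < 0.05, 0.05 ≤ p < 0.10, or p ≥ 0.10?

p ≥ 0.10

t = (-4.123 − (-0.478)) / 114.161 = -0.032.
df = n − k − 1 = 67 − 3 − 1 = 63.
One-sided p = P(T_{63} < t) ≈ 0.4873.
So p ≥ 0.10.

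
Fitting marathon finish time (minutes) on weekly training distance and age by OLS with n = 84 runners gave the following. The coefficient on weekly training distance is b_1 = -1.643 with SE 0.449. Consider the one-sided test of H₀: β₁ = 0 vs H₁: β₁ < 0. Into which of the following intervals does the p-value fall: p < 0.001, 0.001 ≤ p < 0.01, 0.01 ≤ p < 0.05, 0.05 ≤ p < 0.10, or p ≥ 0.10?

p < 0.001

t = -1.643 / 0.449 = -3.659.
df = n − k − 1 = 84 − 2 − 1 = 81.
One-sided p = P(T_{81} < t) ≈ 0.0002.
So p < 0.001.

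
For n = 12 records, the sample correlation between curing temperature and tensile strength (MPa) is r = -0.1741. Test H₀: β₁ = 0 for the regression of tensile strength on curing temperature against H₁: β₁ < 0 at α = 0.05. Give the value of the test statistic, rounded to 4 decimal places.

t = -0.5591

t = r·√(n − 2)/√(1 − r²) = -0.1741·√10/√0.969689 = -0.5591.
df = n − 2 = 10.
One-sided p ≈ 0.2942, which is ≥ 0.05, so fail to reject H₀.
The data do not give significant evidence of a linear association between curing temperature and tensile strength.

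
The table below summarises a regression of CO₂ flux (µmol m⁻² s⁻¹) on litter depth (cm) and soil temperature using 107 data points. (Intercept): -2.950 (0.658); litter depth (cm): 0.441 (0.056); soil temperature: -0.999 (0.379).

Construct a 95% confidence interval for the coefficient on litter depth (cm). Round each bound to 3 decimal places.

(0.330, 0.552)

Read off: b = 0.441, SE = 0.056 for litter depth (cm).
df = n − k − 1 = 107 − 2 − 1 = 104.
t* = t_{0.025, 104} = 1.983038.
Margin = t* × SE = 1.983038 × 0.056 = 0.11105.
CI: 0.441 ± 0.11105 → (0.330, 0.552).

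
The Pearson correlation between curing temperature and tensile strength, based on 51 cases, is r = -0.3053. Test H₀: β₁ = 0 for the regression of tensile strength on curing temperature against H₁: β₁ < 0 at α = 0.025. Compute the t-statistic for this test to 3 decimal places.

t = -2.244

t = r·√(n − 2)/√(1 − r²) = -0.3053·√49/√0.906792 = -2.244.
df = n − 2 = 49.
One-sided p ≈ 0.0147, which is < 0.025, so reject H₀.
There is evidence of a linear association between curing temperature and tensile strength.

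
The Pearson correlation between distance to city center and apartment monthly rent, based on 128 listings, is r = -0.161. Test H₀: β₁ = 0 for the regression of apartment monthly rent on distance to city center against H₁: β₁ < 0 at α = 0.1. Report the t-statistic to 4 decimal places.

t = r·√(n − 2)/√(1 − r²) = -0.161·√126/√0.974079 = -1.8311.
df = n − 2 = 126.
One-sided p ≈ 0.0347, which is < 0.1, so reject H₀.
There is evidence of a linear association between distance to city center and apartment monthly rent.

t = -1.8311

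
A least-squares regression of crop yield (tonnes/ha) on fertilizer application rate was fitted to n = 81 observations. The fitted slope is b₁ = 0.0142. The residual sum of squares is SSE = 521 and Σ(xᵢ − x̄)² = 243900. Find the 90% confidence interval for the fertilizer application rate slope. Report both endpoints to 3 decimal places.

(0.006, 0.023)

MSE = SSE/(n − 2) = 521/79 = 6.59494.
SE(b₁) = √(MSE/Sₓₓ) = √(6.59494/243900) = 0.00519995.
df = n − 2 = 79.
t* = t_{0.05, 79} = 1.664371.
Margin = t* × SE = 1.664371 × 0.00519995 = 0.00865.
CI: 0.0142 ± 0.00865 → (0.006, 0.023).
With 90% confidence, each one-unit increase in fertilizer application rate is associated with a change of between 0.006 and 0.023 tonnes/ha in crop yield.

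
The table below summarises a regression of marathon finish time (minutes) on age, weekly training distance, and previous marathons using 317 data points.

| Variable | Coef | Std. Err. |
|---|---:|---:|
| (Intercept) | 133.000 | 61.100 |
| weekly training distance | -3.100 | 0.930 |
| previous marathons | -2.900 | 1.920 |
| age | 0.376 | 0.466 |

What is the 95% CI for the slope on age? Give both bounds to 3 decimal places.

Read off: b = 0.376, SE = 0.466 for age.
df = n − k − 1 = 317 − 3 − 1 = 313.
t* = t_{0.025, 313} = 1.967572.
Margin = t* × SE = 1.967572 × 0.466 = 0.91689.
CI: 0.376 ± 0.91689 → (-0.541, 1.293).

(-0.541, 1.293)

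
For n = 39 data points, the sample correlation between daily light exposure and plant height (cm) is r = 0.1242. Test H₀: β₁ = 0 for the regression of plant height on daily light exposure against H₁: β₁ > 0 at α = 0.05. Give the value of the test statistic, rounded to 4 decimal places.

t = 0.7614

t = r·√(n − 2)/√(1 − r²) = 0.1242·√37/√0.984574 = 0.7614.
df = n − 2 = 37.
One-sided p ≈ 0.2256, which is ≥ 0.05, so fail to reject H₀.
The data do not give significant evidence of a linear association between daily light exposure and plant height.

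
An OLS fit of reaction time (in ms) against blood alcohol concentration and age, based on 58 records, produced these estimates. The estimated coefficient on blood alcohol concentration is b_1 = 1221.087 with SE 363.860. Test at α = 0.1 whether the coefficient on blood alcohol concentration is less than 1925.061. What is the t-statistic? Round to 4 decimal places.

t = -1.9347

H₀: β₁ = 1925.061 vs H₁: β₁ < 1925.061.
t = (b_1 − β₁⁰)/SE = (1221.087 − 1925.061) / 363.860 = -1.9347.
df = n − k − 1 = 58 − 2 − 1 = 55.
One-sided p ≈ 0.0291, which is < 0.1, so reject H₀.
There is evidence that the true slope on blood alcohol concentration is below 1925.061 ms per unit, holding the other predictors fixed.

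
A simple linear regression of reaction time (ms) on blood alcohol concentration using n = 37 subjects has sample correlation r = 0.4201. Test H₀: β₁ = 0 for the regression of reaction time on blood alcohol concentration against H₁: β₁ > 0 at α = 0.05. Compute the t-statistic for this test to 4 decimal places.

t = 2.7387

t = r·√(n − 2)/√(1 − r²) = 0.4201·√35/√0.823516 = 2.7387.
df = n − 2 = 35.
One-sided p ≈ 0.0048, which is < 0.05, so reject H₀.
There is evidence of a linear association between blood alcohol concentration and reaction time.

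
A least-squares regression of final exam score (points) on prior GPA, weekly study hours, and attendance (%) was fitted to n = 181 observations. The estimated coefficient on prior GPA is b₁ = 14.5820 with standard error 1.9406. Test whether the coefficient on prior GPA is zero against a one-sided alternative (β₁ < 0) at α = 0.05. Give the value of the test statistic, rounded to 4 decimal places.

t = 7.5142

H₀: β₁ = 0 vs H₁: β₁ < 0.
t = (b₁ − β₁⁰)/SE = 14.5820 / 1.9406 = 7.5142.
df = n − k − 1 = 181 − 3 − 1 = 177.
One-sided p ≈ 1.0000, which is ≥ 0.05, so fail to reject H₀.
The data do not give significant evidence that the true slope on prior GPA is negative, holding the other predictors fixed.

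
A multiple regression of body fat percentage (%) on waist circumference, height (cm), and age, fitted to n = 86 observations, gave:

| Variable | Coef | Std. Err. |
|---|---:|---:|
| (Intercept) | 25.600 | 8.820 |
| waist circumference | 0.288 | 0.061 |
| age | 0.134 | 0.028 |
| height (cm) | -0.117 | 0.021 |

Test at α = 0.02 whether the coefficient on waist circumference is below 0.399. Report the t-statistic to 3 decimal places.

Read off: b = 0.288, SE = 0.061 for waist circumference.
H₀: β₁ = 0.399 vs H₁: β₁ < 0.399.
t = (0.288 − 0.399) / 0.061 = -1.820.
df = n − k − 1 = 86 − 3 − 1 = 82.
One-sided p ≈ 0.0362, which is ≥ 0.02, so fail to reject H₀.
The data do not give significant evidence that the true slope on waist circumference is below 0.399 % per unit, holding the other predictors fixed.

t = -1.820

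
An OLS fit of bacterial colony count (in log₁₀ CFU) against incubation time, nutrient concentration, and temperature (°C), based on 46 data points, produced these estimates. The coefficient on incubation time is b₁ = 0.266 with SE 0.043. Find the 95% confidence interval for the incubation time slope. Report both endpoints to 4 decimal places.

df = n − k − 1 = 46 − 3 − 1 = 42.
t* = t_{0.025, 42} = 2.018082.
Margin = t* × SE = 2.018082 × 0.043 = 0.086778.
CI: 0.266 ± 0.086778 → (0.1792, 0.3528).
With 95% confidence, each one-unit increase in incubation time is associated with a change of between 0.1792 and 0.3528 log₁₀ CFU in bacterial colony count, holding the other predictors fixed.

(0.1792, 0.3528)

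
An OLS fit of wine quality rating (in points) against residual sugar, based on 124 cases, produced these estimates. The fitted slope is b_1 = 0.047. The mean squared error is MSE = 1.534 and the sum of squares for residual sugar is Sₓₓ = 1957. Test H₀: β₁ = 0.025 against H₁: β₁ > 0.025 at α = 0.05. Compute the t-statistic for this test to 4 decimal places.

SE(b_1) = √(MSE/Sₓₓ) = √(1.534/1957) = 0.0279974.
t = (0.047 − 0.025) / 0.0279974 = 0.7858.
df = n − 2 = 122.
One-sided p ≈ 0.2168, which is ≥ 0.05, so fail to reject H₀.
The data do not give significant evidence that the true slope on residual sugar exceeds 0.025 points per unit.

t = 0.7858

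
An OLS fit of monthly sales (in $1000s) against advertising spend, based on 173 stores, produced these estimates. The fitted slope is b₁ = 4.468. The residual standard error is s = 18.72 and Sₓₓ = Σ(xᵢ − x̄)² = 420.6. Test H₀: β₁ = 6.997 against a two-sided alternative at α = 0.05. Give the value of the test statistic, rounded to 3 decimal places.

t = -2.771

SE(b₁) = s/√Sₓₓ = 18.72/√420.6 = 0.912791.
t = (4.468 − 6.997) / 0.912791 = -2.771.
df = n − 2 = 171.
Two-sided p ≈ 0.0062, which is < 0.05, so reject H₀.
There is evidence that the true slope on advertising spend differs from 6.997 $1000s per unit.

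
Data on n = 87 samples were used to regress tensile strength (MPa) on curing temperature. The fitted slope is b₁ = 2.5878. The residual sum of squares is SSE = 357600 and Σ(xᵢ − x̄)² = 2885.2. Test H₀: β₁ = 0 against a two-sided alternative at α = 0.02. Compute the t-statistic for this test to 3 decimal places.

t = 2.143

MSE = SSE/(n − 2) = 357600/85 = 4207.06.
SE(b₁) = √(MSE/Sₓₓ) = √(4207.06/2885.2) = 1.20754.
t = 2.5878 / 1.20754 = 2.143.
df = n − 2 = 85.
Two-sided p ≈ 0.0350, which is ≥ 0.02, so fail to reject H₀.
The data do not give significant evidence of an association between curing temperature and tensile strength.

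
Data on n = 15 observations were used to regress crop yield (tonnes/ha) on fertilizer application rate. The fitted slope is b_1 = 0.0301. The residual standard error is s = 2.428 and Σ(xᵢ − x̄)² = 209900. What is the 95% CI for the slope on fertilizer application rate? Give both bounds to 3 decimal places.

(0.019, 0.042)

SE(b_1) = s/√Sₓₓ = 2.428/√209900 = 0.00529959.
df = n − 2 = 13.
t* = t_{0.025, 13} = 2.160369.
Margin = t* × SE = 2.160369 × 0.00529959 = 0.01145.
CI: 0.0301 ± 0.01145 → (0.019, 0.042).
With 95% confidence, each one-unit increase in fertilizer application rate is associated with a change of between 0.019 and 0.042 tonnes/ha in crop yield.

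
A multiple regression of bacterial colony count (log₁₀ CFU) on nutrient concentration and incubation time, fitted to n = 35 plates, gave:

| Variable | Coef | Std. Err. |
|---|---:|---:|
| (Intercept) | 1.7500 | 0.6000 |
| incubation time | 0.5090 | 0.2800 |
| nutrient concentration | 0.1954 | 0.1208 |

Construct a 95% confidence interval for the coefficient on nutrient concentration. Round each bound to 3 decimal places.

(-0.051, 0.441)

Read off: b = 0.1954, SE = 0.1208 for nutrient concentration.
df = n − k − 1 = 35 − 2 − 1 = 32.
t* = t_{0.025, 32} = 2.036933.
Margin = t* × SE = 2.036933 × 0.1208 = 0.24606.
CI: 0.1954 ± 0.24606 → (-0.051, 0.441).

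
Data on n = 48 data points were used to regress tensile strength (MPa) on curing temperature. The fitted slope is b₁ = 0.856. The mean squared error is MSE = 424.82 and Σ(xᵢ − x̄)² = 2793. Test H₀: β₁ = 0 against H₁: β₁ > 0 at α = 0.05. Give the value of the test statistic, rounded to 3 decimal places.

SE(b₁) = √(MSE/Sₓₓ) = √(424.82/2793) = 0.390002.
t = 0.856 / 0.390002 = 2.195.
df = n − 2 = 46.
One-sided p ≈ 0.0166, which is < 0.05, so reject H₀.
There is evidence that the true slope on curing temperature is positive.

t = 2.195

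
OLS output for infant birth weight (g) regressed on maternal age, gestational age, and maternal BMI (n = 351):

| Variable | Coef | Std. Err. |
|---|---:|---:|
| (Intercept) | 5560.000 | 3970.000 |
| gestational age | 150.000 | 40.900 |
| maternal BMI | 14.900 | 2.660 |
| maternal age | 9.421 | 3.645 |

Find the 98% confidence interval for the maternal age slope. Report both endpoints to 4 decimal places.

Read off: b = 9.421, SE = 3.645 for maternal age.
df = n − k − 1 = 351 − 3 − 1 = 347.
t* = t_{0.01, 347} = 2.337142.
Margin = t* × SE = 2.337142 × 3.645 = 8.518883.
CI: 9.421 ± 8.518883 → (0.9021, 17.9399).

(0.9021, 17.9399)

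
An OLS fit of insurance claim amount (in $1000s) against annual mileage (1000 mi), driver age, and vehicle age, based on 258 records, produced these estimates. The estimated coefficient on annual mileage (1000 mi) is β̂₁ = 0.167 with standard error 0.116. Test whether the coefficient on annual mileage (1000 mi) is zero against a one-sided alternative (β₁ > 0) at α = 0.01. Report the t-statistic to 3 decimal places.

t = 1.440

H₀: β₁ = 0 vs H₁: β₁ > 0.
t = (β̂₁ − β₁⁰)/SE = 0.167 / 0.116 = 1.440.
df = n − k − 1 = 258 − 3 − 1 = 254.
One-sided p ≈ 0.0756, which is ≥ 0.01, so fail to reject H₀.
The data do not give significant evidence that the true slope on annual mileage (1000 mi) is positive, holding the other predictors fixed.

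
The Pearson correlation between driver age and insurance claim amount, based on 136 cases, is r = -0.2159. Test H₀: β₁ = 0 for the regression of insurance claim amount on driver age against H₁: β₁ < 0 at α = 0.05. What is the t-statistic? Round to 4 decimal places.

t = -2.5596

t = r·√(n − 2)/√(1 − r²) = -0.2159·√134/√0.953387 = -2.5596.
df = n − 2 = 134.
One-sided p ≈ 0.0058, which is < 0.05, so reject H₀.
There is evidence of a linear association between driver age and insurance claim amount.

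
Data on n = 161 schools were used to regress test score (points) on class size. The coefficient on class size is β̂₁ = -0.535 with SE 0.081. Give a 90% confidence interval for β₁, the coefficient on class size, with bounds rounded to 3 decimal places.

(-0.669, -0.401)

df = n − 2 = 161 − 2 = 159.
t* = t_{0.05, 159} = 1.654494.
Margin = t* × SE = 1.654494 × 0.081 = 0.13401.
CI: -0.535 ± 0.13401 → (-0.669, -0.401).
With 90% confidence, each one-unit increase in class size is associated with a change of between -0.669 and -0.401 points in test score.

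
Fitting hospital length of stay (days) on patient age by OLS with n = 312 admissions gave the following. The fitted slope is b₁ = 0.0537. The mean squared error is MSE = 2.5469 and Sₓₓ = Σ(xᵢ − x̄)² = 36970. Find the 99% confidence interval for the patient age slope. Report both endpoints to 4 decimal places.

SE(b₁) = √(MSE/Sₓₓ) = √(2.5469/36970) = 0.00830006.
df = n − 2 = 310.
t* = t_{0.005, 310} = 2.591781.
Margin = t* × SE = 2.591781 × 0.00830006 = 0.021512.
CI: 0.0537 ± 0.021512 → (0.0322, 0.0752).
With 99% confidence, each one-unit increase in patient age is associated with a change of between 0.0322 and 0.0752 days in hospital length of stay.

(0.0322, 0.0752)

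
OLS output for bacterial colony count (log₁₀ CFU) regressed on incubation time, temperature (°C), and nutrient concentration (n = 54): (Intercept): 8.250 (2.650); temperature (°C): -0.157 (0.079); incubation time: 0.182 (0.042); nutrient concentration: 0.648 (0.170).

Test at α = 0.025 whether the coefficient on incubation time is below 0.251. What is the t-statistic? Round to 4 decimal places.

Read off: b = 0.182, SE = 0.042 for incubation time.
H₀: β₁ = 0.251 vs H₁: β₁ < 0.251.
t = (0.182 − 0.251) / 0.042 = -1.6429.
df = n − k − 1 = 54 − 3 − 1 = 50.
One-sided p ≈ 0.0533, which is ≥ 0.025, so fail to reject H₀.
The data do not give significant evidence that the true slope on incubation time is below 0.251 log₁₀ CFU per unit, holding the other predictors fixed.

t = -1.6429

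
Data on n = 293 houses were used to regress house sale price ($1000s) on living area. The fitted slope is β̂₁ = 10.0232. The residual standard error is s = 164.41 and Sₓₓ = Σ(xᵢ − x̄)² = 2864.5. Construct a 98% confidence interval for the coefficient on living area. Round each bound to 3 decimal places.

SE(β̂₁) = s/√Sₓₓ = 164.41/√2864.5 = 3.07188.
df = n − 2 = 291.
t* = t_{0.01, 291} = 2.33923.
Margin = t* × SE = 2.33923 × 3.07188 = 7.18583.
CI: 10.0232 ± 7.18583 → (2.837, 17.209).
With 98% confidence, each one-unit increase in living area is associated with a change of between 2.837 and 17.209 $1000s in house sale price.

(2.837, 17.209)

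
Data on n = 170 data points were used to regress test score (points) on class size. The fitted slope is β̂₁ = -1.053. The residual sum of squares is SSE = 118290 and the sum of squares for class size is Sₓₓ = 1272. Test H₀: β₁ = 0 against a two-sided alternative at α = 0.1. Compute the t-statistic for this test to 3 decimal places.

MSE = SSE/(n − 2) = 118290/168 = 704.107.
SE(β̂₁) = √(MSE/Sₓₓ) = √(704.107/1272) = 0.744005.
t = -1.053 / 0.744005 = -1.415.
df = n − 2 = 168.
Two-sided p ≈ 0.1588, which is ≥ 0.1, so fail to reject H₀.
The data do not give significant evidence of an association between class size and test score.

t = -1.415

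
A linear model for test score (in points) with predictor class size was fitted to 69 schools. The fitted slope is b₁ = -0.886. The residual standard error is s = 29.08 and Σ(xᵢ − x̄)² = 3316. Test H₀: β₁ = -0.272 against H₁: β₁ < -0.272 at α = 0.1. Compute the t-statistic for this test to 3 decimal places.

t = -1.216

SE(b₁) = s/√Sₓₓ = 29.08/√3316 = 0.504995.
t = (-0.886 − (-0.272)) / 0.504995 = -1.216.
df = n − 2 = 67.
One-sided p ≈ 0.1142, which is ≥ 0.1, so fail to reject H₀.
The data do not give significant evidence that the true slope on class size is below -0.272 points per unit.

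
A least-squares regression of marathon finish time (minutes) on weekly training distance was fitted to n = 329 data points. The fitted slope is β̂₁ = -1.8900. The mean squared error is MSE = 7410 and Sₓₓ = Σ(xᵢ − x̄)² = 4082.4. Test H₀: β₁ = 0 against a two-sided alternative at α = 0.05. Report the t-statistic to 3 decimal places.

t = -1.403

SE(β̂₁) = √(MSE/Sₓₓ) = √(7410/4082.4) = 1.34726.
t = -1.8900 / 1.34726 = -1.403.
df = n − 2 = 327.
Two-sided p ≈ 0.1616, which is ≥ 0.05, so fail to reject H₀.
The data do not give significant evidence of an association between weekly training distance and marathon finish time.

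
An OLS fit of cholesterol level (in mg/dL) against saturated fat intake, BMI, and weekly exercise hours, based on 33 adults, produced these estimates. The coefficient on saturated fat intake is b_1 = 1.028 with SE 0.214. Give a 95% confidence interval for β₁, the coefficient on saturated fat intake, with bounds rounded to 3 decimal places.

(0.590, 1.466)

df = n − k − 1 = 33 − 3 − 1 = 29.
t* = t_{0.025, 29} = 2.04523.
Margin = t* × SE = 2.04523 × 0.214 = 0.43768.
CI: 1.028 ± 0.43768 → (0.590, 1.466).
With 95% confidence, each one-unit increase in saturated fat intake is associated with a change of between 0.590 and 1.466 mg/dL in cholesterol level, holding the other predictors fixed.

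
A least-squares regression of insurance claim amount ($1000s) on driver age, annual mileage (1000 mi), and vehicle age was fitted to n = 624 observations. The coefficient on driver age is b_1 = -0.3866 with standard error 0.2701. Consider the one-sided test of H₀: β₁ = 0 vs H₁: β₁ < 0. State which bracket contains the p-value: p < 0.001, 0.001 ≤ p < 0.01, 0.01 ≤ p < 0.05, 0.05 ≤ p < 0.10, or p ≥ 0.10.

0.05 ≤ p < 0.10

t = -0.3866 / 0.2701 = -1.431.
df = n − k − 1 = 624 − 3 − 1 = 620.
One-sided p = P(T_{620} < t) ≈ 0.0764.
So 0.05 ≤ p < 0.10.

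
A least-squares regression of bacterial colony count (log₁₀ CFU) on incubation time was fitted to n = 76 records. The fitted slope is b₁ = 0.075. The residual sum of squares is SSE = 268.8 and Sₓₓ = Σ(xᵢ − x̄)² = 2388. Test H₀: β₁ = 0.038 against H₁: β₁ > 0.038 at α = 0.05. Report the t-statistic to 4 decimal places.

t = 0.9487

MSE = SSE/(n − 2) = 268.8/74 = 3.63243.
SE(b₁) = √(MSE/Sₓₓ) = √(3.63243/2388) = 0.0390015.
t = (0.075 − 0.038) / 0.0390015 = 0.9487.
df = n − 2 = 74.
One-sided p ≈ 0.1729, which is ≥ 0.05, so fail to reject H₀.
The data do not give significant evidence that the true slope on incubation time exceeds 0.038 log₁₀ CFU per unit.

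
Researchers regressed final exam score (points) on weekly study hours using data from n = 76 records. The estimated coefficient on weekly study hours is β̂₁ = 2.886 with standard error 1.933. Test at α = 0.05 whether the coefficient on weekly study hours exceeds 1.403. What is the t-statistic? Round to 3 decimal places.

H₀: β₁ = 1.403 vs H₁: β₁ > 1.403.
t = (β̂₁ − β₁⁰)/SE = (2.886 − 1.403) / 1.933 = 0.767.
df = n − 2 = 76 − 2 = 74.
One-sided p ≈ 0.2227, which is ≥ 0.05, so fail to reject H₀.
The data do not give significant evidence that the true slope on weekly study hours exceeds 1.403 points per unit.

t = 0.767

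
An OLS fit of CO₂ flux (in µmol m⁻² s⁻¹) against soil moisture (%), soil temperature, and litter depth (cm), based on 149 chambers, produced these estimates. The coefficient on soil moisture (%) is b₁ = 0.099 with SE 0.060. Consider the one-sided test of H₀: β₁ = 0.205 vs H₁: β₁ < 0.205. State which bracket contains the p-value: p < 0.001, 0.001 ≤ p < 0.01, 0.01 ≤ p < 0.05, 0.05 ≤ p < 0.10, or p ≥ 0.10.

t = (0.099 − 0.205) / 0.060 = -1.767.
df = n − k − 1 = 149 − 3 − 1 = 145.
One-sided p = P(T_{145} < t) ≈ 0.0397.
So 0.01 ≤ p < 0.05.

0.01 ≤ p < 0.05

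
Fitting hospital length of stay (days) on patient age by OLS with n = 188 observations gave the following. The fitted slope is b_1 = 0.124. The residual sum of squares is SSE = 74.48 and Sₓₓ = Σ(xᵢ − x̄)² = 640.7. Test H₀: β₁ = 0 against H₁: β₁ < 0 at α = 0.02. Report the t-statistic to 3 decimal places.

MSE = SSE/(n − 2) = 74.48/186 = 0.40043.
SE(b_1) = √(MSE/Sₓₓ) = √(0.40043/640.7) = 0.0249998.
t = 0.124 / 0.0249998 = 4.960.
df = n − 2 = 186.
One-sided p ≈ 1.0000, which is ≥ 0.02, so fail to reject H₀.
The data do not give significant evidence that the true slope on patient age is negative.

t = 4.960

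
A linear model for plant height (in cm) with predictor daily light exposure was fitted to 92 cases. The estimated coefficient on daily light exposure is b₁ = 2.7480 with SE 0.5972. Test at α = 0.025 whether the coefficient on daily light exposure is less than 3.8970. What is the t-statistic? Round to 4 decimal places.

H₀: β₁ = 3.8970 vs H₁: β₁ < 3.8970.
t = (b₁ − β₁⁰)/SE = (2.7480 − 3.8970) / 0.5972 = -1.9240.
df = n − 2 = 92 − 2 = 90.
One-sided p ≈ 0.0288, which is ≥ 0.025, so fail to reject H₀.
The data do not give significant evidence that the true slope on daily light exposure is below 3.8970 cm per unit.

t = -1.9240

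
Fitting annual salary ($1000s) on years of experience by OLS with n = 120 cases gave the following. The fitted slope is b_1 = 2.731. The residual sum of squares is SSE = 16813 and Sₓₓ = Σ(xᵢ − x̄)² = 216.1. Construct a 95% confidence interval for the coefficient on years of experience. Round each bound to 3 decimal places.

MSE = SSE/(n − 2) = 16813/118 = 142.483.
SE(b_1) = √(MSE/Sₓₓ) = √(142.483/216.1) = 0.811997.
df = n − 2 = 118.
t* = t_{0.025, 118} = 1.980272.
Margin = t* × SE = 1.980272 × 0.811997 = 1.60797.
CI: 2.731 ± 1.60797 → (1.123, 4.339).
With 95% confidence, each one-unit increase in years of experience is associated with a change of between 1.123 and 4.339 $1000s in annual salary.

(1.123, 4.339)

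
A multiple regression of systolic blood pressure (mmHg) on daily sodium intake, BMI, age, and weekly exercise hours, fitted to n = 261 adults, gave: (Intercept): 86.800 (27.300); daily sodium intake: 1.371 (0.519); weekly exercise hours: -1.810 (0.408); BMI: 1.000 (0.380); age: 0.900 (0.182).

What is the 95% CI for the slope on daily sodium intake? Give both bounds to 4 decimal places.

Read off: b = 1.371, SE = 0.519 for daily sodium intake.
df = n − k − 1 = 261 − 4 − 1 = 256.
t* = t_{0.025, 256} = 1.969274.
Margin = t* × SE = 1.969274 × 0.519 = 1.022053.
CI: 1.371 ± 1.022053 → (0.3489, 2.3931).

(0.3489, 2.3931)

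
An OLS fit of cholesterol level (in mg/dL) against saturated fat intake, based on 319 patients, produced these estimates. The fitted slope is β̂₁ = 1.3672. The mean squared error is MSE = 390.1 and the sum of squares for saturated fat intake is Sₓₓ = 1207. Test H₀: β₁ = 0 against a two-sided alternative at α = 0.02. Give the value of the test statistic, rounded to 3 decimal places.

t = 2.405

SE(β̂₁) = √(MSE/Sₓₓ) = √(390.1/1207) = 0.568505.
t = 1.3672 / 0.568505 = 2.405.
df = n − 2 = 317.
Two-sided p ≈ 0.0167, which is < 0.02, so reject H₀.
There is evidence that saturated fat intake is associated with cholesterol level.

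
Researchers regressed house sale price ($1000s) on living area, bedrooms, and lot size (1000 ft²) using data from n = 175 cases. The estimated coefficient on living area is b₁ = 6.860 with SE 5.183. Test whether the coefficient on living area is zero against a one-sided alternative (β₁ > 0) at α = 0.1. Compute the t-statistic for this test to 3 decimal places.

H₀: β₁ = 0 vs H₁: β₁ > 0.
t = (b₁ − β₁⁰)/SE = 6.860 / 5.183 = 1.324.
df = n − k − 1 = 175 − 3 − 1 = 171.
One-sided p ≈ 0.0937, which is < 0.1, so reject H₀.
There is evidence that the true slope on living area is positive, holding the other predictors fixed.

t = 1.324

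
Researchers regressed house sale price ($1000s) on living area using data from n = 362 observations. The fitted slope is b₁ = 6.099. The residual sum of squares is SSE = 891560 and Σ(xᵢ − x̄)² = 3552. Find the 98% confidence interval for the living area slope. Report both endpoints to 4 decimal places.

(4.1478, 8.0502)

MSE = SSE/(n − 2) = 891560/360 = 2476.56.
SE(b₁) = √(MSE/Sₓₓ) = √(2476.56/3552) = 0.835002.
df = n − 2 = 360.
t* = t_{0.01, 360} = 2.336751.
Margin = t* × SE = 2.336751 × 0.835002 = 1.951192.
CI: 6.099 ± 1.951192 → (4.1478, 8.0502).
With 98% confidence, each one-unit increase in living area is associated with a change of between 4.1478 and 8.0502 $1000s in house sale price.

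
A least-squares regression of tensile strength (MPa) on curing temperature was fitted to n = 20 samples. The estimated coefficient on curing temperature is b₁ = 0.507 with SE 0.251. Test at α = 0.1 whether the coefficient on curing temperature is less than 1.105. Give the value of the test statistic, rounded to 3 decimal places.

H₀: β₁ = 1.105 vs H₁: β₁ < 1.105.
t = (b₁ − β₁⁰)/SE = (0.507 − 1.105) / 0.251 = -2.382.
df = n − 2 = 20 − 2 = 18.
One-sided p ≈ 0.0142, which is < 0.1, so reject H₀.
There is evidence that the true slope on curing temperature is below 1.105 MPa per unit.

t = -2.382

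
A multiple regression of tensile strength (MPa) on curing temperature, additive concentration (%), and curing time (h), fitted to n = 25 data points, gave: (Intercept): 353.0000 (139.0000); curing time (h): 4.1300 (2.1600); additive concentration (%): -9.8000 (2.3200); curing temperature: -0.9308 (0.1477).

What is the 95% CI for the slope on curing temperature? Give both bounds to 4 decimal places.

(-1.2380, -0.6236)

Read off: b = -0.9308, SE = 0.1477 for curing temperature.
df = n − k − 1 = 25 − 3 − 1 = 21.
t* = t_{0.025, 21} = 2.079614.
Margin = t* × SE = 2.079614 × 0.1477 = 0.307159.
CI: -0.9308 ± 0.307159 → (-1.2380, -0.6236).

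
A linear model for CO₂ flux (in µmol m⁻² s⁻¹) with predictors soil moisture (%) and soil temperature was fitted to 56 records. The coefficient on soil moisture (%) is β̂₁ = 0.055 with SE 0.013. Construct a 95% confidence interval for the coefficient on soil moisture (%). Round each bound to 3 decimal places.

(0.029, 0.081)

df = n − k − 1 = 56 − 2 − 1 = 53.
t* = t_{0.025, 53} = 2.005746.
Margin = t* × SE = 2.005746 × 0.013 = 0.02607.
CI: 0.055 ± 0.02607 → (0.029, 0.081).
With 95% confidence, each one-unit increase in soil moisture (%) is associated with a change of between 0.029 and 0.081 µmol m⁻² s⁻¹ in CO₂ flux, holding the other predictors fixed.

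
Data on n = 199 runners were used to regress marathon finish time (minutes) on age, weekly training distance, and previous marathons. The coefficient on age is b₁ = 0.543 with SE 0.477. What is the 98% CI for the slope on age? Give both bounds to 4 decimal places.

(-0.5759, 1.6619)

df = n − k − 1 = 199 − 3 − 1 = 195.
t* = t_{0.01, 195} = 2.345623.
Margin = t* × SE = 2.345623 × 0.477 = 1.118862.
CI: 0.543 ± 1.118862 → (-0.5759, 1.6619).
With 98% confidence, each one-unit increase in age is associated with a change of between -0.5759 and 1.6619 minutes in marathon finish time, holding the other predictors fixed.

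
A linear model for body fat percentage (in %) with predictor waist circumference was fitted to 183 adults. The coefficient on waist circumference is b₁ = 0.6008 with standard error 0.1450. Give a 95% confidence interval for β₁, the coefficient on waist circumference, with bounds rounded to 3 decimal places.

(0.315, 0.887)

df = n − 2 = 183 − 2 = 181.
t* = t_{0.025, 181} = 1.973157.
Margin = t* × SE = 1.973157 × 0.1450 = 0.28611.
CI: 0.6008 ± 0.28611 → (0.315, 0.887).
With 95% confidence, each one-unit increase in waist circumference is associated with a change of between 0.315 and 0.887 % in body fat percentage.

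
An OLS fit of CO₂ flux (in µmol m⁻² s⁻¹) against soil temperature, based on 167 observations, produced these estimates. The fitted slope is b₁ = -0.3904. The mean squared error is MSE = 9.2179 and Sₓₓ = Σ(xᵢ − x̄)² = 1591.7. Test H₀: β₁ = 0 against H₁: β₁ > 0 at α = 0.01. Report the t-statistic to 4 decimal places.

t = -5.1301

SE(b₁) = √(MSE/Sₓₓ) = √(9.2179/1591.7) = 0.0761001.
t = -0.3904 / 0.0761001 = -5.1301.
df = n − 2 = 165.
One-sided p ≈ 1.0000, which is ≥ 0.01, so fail to reject H₀.
The data do not give significant evidence that the true slope on soil temperature is positive.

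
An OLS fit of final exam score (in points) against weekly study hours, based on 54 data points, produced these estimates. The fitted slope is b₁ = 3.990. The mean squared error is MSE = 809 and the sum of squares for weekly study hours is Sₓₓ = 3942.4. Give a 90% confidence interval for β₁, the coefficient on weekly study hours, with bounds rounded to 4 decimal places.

SE(b₁) = √(MSE/Sₓₓ) = √(809/3942.4) = 0.452996.
df = n − 2 = 52.
t* = t_{0.05, 52} = 1.674689.
Margin = t* × SE = 1.674689 × 0.452996 = 0.758627.
CI: 3.990 ± 0.758627 → (3.2314, 4.7486).
With 90% confidence, each one-unit increase in weekly study hours is associated with a change of between 3.2314 and 4.7486 points in final exam score.

(3.2314, 4.7486)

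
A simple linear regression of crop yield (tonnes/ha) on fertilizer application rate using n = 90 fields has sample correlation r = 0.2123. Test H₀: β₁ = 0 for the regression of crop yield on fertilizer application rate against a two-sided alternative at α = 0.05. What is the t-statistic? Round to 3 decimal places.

t = r·√(n − 2)/√(1 − r²) = 0.2123·√88/√0.954929 = 2.038.
df = n − 2 = 88.
Two-sided p ≈ 0.0446, which is < 0.05, so reject H₀.
There is evidence of a linear association between fertilizer application rate and crop yield.

t = 2.038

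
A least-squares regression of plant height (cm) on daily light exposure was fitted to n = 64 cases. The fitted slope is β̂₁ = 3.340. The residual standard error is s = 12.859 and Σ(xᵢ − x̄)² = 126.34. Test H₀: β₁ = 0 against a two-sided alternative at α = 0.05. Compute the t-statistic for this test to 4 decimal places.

t = 2.9195

SE(β̂₁) = s/√Sₓₓ = 12.859/√126.34 = 1.14403.
t = 3.340 / 1.14403 = 2.9195.
df = n − 2 = 62.
Two-sided p ≈ 0.0049, which is < 0.05, so reject H₀.
There is evidence that daily light exposure is associated with plant height.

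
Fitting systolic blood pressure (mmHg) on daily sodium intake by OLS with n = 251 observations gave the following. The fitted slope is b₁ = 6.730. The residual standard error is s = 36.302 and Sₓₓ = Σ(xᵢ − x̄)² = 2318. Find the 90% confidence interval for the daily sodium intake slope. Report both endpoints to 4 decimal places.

SE(b₁) = s/√Sₓₓ = 36.302/√2318 = 0.754004.
df = n − 2 = 249.
t* = t_{0.05, 249} = 1.650996.
Margin = t* × SE = 1.650996 × 0.754004 = 1.244858.
CI: 6.730 ± 1.244858 → (5.4851, 7.9749).
With 90% confidence, each one-unit increase in daily sodium intake is associated with a change of between 5.4851 and 7.9749 mmHg in systolic blood pressure.

(5.4851, 7.9749)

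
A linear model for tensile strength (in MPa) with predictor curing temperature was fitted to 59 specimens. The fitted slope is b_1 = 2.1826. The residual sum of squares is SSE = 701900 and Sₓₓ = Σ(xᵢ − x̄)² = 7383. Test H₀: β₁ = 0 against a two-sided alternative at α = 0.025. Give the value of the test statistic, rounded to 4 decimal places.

MSE = SSE/(n − 2) = 701900/57 = 12314.
SE(b_1) = √(MSE/Sₓₓ) = √(12314/7383) = 1.29147.
t = 2.1826 / 1.29147 = 1.6900.
df = n − 2 = 57.
Two-sided p ≈ 0.0965, which is ≥ 0.025, so fail to reject H₀.
The data do not give significant evidence of an association between curing temperature and tensile strength.

t = 1.6900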